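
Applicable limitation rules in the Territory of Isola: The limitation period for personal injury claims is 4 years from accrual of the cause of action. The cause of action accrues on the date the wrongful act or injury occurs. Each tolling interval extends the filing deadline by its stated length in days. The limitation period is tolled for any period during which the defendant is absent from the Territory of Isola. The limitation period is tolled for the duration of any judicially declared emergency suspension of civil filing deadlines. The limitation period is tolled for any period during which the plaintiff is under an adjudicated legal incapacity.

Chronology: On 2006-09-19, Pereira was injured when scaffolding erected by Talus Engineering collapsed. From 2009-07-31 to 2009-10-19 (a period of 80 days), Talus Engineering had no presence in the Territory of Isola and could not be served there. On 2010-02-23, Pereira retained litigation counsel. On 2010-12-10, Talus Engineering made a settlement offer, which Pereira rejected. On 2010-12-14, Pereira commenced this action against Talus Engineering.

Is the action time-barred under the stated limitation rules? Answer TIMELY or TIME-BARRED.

The cause of action accrued on 2006-09-19, the date of the act.
The untolled deadline — 4 years after 2006-09-19 — is 2010-09-19.
Because the defendant's absence from the jurisdiction ran from 2009-07-31 to 2009-10-19, the deadline is extended by 80 days to 2010-12-08.
None of the other events listed affects the running of the period under the stated rules.
Pereira filed on 2010-12-14, after the 2010-12-08 deadline, so the action is time-barred.

TIME-BARRED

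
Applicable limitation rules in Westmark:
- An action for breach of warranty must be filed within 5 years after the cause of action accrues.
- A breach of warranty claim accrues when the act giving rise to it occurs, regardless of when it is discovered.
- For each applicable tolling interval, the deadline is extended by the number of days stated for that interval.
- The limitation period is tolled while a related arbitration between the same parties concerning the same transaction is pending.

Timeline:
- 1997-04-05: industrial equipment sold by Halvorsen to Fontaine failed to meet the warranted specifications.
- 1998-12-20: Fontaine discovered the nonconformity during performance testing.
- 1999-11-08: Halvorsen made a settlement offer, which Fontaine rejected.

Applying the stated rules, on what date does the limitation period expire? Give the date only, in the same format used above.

2002-04-05

Because the rule ties accrual to occurrence, the claim accrued on 1997-04-05, not on the 1998-12-20 discovery date.
Adding the 5 years base period to 1997-04-05 gives a deadline of 2002-04-05, before any tolling.
None of the other events listed affects the running of the period under the stated rules.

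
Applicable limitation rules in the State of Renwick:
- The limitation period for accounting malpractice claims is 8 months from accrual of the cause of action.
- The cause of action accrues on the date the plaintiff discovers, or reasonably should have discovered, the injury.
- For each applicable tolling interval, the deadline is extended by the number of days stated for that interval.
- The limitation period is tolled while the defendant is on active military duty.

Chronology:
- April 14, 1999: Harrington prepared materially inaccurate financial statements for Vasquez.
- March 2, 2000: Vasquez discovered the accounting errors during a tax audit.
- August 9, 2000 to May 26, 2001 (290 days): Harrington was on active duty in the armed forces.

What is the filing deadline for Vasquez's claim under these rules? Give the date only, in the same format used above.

The claim did not accrue until Vasquez discovered the injury on March 2, 2000; the April 14, 1999 act date does not start the clock under the stated rule.
The untolled deadline — 8 months after March 2, 2000 — is November 2, 2000.
The period was tolled for 290 days by the defendant's active military service (August 9, 2000 to May 26, 2001), pushing the deadline to August 19, 2001.

August 19, 2001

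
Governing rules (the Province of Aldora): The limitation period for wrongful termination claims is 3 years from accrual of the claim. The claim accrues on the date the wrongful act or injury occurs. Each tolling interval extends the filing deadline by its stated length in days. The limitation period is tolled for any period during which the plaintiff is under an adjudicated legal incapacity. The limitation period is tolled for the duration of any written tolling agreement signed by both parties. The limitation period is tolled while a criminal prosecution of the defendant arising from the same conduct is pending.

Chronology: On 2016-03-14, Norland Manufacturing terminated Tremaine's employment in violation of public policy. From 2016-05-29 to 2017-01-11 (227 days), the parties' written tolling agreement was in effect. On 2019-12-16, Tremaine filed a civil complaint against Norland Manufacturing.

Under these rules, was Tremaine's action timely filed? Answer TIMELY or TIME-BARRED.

TIME-BARRED

The claim accrued on 2016-03-14, when the wrongful act occurred.
The untolled deadline — 3 years after 2016-03-14 — is 2019-03-14.
Because the written tolling agreement ran from 2016-05-29 to 2017-01-11, the deadline is extended by 227 days to 2019-10-27.
Filing on 2019-12-16 missed the 2019-10-27 deadline — the action is time-barred.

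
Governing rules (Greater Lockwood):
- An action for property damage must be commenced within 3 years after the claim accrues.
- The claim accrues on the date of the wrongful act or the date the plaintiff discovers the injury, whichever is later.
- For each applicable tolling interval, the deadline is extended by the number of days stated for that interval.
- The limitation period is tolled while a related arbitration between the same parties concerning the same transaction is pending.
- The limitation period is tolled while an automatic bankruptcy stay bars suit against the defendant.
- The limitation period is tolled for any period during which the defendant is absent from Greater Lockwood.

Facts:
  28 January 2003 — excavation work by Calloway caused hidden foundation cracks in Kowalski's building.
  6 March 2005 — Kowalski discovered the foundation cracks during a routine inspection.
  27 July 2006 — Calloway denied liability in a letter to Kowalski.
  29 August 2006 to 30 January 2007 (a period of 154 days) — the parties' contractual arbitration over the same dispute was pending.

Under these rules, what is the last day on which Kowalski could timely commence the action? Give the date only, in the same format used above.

7 August 2008

Because discovery on 6 March 2005 post-dates the 28 January 2003 act, accrual under the later-of rule falls on 6 March 2005.
The untolled deadline — 3 years after 6 March 2005 — is 6 March 2008.
The period was tolled for 154 days by the pending related arbitration (29 August 2006 to 30 January 2007), pushing the deadline to 7 August 2008.
None of the other events listed affects the running of the period under the stated rules.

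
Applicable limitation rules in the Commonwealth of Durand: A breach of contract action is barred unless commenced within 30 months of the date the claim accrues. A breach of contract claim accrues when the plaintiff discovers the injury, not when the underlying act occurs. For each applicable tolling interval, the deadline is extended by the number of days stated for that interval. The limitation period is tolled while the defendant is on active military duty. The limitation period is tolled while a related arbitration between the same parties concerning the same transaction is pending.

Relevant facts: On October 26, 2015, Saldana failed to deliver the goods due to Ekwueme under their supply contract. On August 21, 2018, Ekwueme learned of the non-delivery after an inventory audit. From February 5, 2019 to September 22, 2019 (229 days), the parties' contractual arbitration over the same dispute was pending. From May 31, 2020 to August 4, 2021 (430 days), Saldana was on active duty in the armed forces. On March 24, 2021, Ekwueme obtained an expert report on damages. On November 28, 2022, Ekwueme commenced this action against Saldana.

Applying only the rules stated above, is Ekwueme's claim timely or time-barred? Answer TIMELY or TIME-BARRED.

TIMELY

Accrual is tied to discovery, so the period began on August 21, 2018 rather than on October 26, 2015 when the act occurred.
30 months from August 21, 2018 is February 21, 2021.
The pending related arbitration from February 5, 2019 to September 22, 2019 tolled the period for 229 days, extending the deadline to October 8, 2021.
The defendant's active military service from May 31, 2020 to August 4, 2021 tolled the period for 430 days, extending the deadline to December 12, 2022.
The other events in the timeline have no effect on the limitation period under the stated rules.
Ekwueme filed on November 28, 2022, before the December 12, 2022 deadline, so the action is timely.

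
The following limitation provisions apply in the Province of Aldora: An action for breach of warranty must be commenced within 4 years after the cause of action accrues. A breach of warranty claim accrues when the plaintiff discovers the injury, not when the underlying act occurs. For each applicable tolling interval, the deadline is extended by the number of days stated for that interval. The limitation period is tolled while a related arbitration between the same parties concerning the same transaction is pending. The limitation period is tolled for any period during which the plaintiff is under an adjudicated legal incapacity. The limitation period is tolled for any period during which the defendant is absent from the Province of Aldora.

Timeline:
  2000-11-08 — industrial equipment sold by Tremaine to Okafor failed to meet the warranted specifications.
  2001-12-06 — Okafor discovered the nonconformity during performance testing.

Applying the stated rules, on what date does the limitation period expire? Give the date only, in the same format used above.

The claim did not accrue until Okafor discovered the injury on 2001-12-06; the 2000-11-08 act date does not start the clock under the stated rule.
4 years from 2001-12-06 is 2005-12-06.

2005-12-06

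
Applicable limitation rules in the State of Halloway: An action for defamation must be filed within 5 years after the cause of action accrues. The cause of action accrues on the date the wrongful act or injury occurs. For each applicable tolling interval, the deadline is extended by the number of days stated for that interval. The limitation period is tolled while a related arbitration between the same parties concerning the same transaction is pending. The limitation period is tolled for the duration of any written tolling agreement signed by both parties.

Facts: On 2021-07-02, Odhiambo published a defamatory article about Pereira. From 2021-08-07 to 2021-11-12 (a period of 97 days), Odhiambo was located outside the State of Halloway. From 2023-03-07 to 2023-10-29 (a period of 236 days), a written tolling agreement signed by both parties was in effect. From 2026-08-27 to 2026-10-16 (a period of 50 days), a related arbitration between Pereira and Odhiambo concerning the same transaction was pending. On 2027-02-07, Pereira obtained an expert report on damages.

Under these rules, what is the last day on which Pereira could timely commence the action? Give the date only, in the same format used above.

2027-04-14

The claim accrued on 2021-07-02, when the wrongful act occurred.
5 years from 2021-07-02 is 2026-07-02.
The written tolling agreement from 2023-03-07 to 2023-10-29 tolled the period for 236 days, extending the deadline to 2027-02-23.
The pending related arbitration from 2026-08-27 to 2026-10-16 tolled the period for 50 days, extending the deadline to 2027-04-14.
Although the defendant's absence ran from 2021-08-07 to 2021-11-12, the stated rules do not make that a tolling event, so it is disregarded.
The other events in the timeline have no effect on the limitation period under the stated rules.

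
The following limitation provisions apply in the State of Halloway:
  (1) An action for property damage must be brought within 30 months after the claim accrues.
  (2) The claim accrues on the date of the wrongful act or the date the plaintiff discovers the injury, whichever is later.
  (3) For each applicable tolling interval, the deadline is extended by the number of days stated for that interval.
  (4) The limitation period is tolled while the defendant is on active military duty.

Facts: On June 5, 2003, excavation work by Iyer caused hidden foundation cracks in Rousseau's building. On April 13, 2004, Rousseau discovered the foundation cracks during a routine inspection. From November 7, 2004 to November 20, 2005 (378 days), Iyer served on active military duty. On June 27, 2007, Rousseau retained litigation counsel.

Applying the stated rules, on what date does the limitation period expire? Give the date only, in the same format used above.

October 26, 2007

Taking the later of the act (June 5, 2003) and discovery (April 13, 2004), the claim accrued on April 13, 2004.
30 months from April 13, 2004 is October 13, 2006.
The defendant's active military service from November 7, 2004 to November 20, 2005 tolled the period for 378 days, extending the deadline to October 26, 2007.
Nothing else in the chronology tolls or restarts the period.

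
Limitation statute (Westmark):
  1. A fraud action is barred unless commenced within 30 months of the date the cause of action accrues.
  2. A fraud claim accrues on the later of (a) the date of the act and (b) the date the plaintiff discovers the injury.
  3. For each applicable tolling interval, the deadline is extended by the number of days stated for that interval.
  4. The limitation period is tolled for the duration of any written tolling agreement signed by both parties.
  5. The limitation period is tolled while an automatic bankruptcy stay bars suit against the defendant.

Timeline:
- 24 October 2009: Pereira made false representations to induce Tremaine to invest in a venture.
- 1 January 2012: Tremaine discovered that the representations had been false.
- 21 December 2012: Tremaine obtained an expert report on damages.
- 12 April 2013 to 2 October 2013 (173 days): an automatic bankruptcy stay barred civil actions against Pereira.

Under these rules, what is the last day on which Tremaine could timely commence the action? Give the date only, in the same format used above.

Because discovery on 1 January 2012 post-dates the 24 October 2009 act, accrual under the later-of rule falls on 1 January 2012.
The untolled deadline — 30 months after 1 January 2012 — is 1 July 2014.
Because the automatic bankruptcy stay ran from 12 April 2013 to 2 October 2013, the deadline is extended by 173 days to 21 December 2014.
None of the other events listed affects the running of the period under the stated rules.

21 December 2014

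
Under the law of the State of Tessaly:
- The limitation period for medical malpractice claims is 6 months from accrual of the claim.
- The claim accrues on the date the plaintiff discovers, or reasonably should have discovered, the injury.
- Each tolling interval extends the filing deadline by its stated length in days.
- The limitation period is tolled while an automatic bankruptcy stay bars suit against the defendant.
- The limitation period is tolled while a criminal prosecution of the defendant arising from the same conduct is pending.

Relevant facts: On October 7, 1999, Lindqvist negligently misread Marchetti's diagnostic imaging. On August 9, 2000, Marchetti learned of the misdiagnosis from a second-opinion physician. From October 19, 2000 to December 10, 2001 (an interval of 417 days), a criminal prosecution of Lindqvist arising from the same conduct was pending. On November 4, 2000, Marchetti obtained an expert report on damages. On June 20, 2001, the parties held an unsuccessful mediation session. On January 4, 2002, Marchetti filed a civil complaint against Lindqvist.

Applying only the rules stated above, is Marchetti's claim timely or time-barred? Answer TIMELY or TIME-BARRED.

TIMELY

Under the discovery rule, the claim accrued on August 9, 2000, when Marchetti discovered the injury — not on the October 7, 1999 date of the underlying act.
Adding the 6 months base period to August 9, 2000 gives a deadline of February 9, 2001, before any tolling.
The period was tolled for 417 days by the pending criminal prosecution (October 19, 2000 to December 10, 2001), pushing the deadline to April 2, 2002.
None of the other events listed affects the running of the period under the stated rules.
Filing on January 4, 2002 beat the April 2, 2002 deadline — the action is timely.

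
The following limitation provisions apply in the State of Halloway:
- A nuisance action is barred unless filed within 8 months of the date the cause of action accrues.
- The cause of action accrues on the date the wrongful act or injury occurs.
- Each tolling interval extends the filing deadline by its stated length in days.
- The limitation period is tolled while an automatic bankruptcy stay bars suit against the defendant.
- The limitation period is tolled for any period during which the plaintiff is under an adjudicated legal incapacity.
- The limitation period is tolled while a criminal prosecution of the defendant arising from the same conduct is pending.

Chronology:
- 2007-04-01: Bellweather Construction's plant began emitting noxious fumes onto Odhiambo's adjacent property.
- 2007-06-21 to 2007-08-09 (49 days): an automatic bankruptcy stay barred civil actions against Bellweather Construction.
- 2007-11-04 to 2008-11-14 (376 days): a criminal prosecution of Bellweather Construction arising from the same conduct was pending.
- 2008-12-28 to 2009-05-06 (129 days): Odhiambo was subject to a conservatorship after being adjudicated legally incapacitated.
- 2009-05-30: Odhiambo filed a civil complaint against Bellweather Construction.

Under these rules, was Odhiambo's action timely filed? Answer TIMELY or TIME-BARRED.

TIMELY

The cause of action accrued on 2007-04-01, the date of the act.
The untolled deadline — 8 months after 2007-04-01 — is 2007-12-01.
The period was tolled for 49 days by the automatic bankruptcy stay (2007-06-21 to 2007-08-09), pushing the deadline to 2008-01-19.
Because the pending criminal prosecution ran from 2007-11-04 to 2008-11-14, the deadline is extended by 376 days to 2009-01-29.
Because the plaintiff's legal incapacity ran from 2008-12-28 to 2009-05-06, the deadline is extended by 129 days to 2009-06-07.
The 2009-05-30 filing precedes the 2009-06-07 deadline; the claim is timely.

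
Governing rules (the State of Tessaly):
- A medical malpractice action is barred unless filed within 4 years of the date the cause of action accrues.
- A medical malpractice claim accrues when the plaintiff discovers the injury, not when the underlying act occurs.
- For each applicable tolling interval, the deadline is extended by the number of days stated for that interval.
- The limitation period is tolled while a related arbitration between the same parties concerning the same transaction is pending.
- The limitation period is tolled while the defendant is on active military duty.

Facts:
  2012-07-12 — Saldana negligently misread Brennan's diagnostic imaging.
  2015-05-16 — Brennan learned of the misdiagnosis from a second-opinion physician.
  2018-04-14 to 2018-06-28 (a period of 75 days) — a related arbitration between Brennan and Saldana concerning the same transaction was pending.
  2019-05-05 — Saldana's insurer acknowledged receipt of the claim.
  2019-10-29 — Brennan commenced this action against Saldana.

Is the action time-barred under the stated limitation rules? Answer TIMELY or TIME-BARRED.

TIME-BARRED

Accrual is tied to discovery, so the period began on 2015-05-16 rather than on 2012-07-12 when the act occurred.
The untolled deadline — 4 years after 2015-05-16 — is 2019-05-16.
The period was tolled for 75 days by the pending related arbitration (2018-04-14 to 2018-06-28), pushing the deadline to 2019-07-30.
None of the other events listed affects the running of the period under the stated rules.
The 2019-10-29 filing falls after the 2019-07-30 deadline; the claim is time-barred.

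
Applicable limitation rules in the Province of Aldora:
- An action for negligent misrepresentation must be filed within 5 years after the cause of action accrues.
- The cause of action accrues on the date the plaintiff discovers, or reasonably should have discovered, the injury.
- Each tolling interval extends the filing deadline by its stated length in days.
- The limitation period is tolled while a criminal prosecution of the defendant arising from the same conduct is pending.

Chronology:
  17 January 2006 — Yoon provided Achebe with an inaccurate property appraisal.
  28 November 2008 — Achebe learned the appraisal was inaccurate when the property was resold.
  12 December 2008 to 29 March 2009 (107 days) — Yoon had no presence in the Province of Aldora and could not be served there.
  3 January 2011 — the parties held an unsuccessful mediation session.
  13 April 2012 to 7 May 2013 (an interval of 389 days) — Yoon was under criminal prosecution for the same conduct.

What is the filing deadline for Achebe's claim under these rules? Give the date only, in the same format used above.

The claim did not accrue until Achebe discovered the injury on 28 November 2008; the 17 January 2006 act date does not start the clock under the stated rule.
The untolled deadline — 5 years after 28 November 2008 — is 28 November 2013.
Because the pending criminal prosecution ran from 13 April 2012 to 7 May 2013, the deadline is extended by 389 days to 22 December 2014.
No stated provision tolls the period for the defendant's absence, so the interval from 12 December 2008 to 29 March 2009 has no effect on the deadline.
None of the other events listed affects the running of the period under the stated rules.

22 December 2014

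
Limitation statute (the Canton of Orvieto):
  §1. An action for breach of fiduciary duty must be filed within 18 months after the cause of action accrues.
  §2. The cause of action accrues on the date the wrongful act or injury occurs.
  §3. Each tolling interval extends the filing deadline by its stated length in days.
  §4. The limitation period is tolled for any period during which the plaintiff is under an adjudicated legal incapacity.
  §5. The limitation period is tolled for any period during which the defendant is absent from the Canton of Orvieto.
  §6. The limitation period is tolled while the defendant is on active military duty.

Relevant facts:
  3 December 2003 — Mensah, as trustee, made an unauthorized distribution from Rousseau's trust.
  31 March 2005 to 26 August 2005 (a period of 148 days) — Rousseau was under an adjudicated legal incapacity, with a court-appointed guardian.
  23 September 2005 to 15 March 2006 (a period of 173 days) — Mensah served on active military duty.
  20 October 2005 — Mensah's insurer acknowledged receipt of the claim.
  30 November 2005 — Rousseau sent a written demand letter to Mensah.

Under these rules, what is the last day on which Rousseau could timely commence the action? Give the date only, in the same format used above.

The claim accrued on 3 December 2003, when the wrongful act occurred.
18 months from 3 December 2003 is 3 June 2005.
The period was tolled for 148 days by the plaintiff's legal incapacity (31 March 2005 to 26 August 2005), pushing the deadline to 29 October 2005.
The period was tolled for 173 days by the defendant's active military service (23 September 2005 to 15 March 2006), pushing the deadline to 20 April 2006.
The other events in the timeline have no effect on the limitation period under the stated rules.

20 April 2006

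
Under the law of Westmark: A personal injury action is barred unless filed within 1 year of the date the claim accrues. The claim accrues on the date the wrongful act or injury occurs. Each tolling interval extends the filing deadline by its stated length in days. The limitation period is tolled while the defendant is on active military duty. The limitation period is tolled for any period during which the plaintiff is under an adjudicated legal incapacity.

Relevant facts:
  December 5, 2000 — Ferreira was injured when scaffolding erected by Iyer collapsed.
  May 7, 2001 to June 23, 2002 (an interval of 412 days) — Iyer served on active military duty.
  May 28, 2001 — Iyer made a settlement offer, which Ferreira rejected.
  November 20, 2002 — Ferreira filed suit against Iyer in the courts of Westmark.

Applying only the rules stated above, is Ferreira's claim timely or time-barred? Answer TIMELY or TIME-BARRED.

TIMELY

The claim accrued on December 5, 2000, the date of the act.
The untolled deadline — 1 year after December 5, 2000 — is December 5, 2001.
Because the defendant's active military service ran from May 7, 2001 to June 23, 2002, the deadline is extended by 412 days to January 21, 2003.
Nothing else in the chronology tolls or restarts the period.
The November 20, 2002 filing precedes the January 21, 2003 deadline; the claim is timely.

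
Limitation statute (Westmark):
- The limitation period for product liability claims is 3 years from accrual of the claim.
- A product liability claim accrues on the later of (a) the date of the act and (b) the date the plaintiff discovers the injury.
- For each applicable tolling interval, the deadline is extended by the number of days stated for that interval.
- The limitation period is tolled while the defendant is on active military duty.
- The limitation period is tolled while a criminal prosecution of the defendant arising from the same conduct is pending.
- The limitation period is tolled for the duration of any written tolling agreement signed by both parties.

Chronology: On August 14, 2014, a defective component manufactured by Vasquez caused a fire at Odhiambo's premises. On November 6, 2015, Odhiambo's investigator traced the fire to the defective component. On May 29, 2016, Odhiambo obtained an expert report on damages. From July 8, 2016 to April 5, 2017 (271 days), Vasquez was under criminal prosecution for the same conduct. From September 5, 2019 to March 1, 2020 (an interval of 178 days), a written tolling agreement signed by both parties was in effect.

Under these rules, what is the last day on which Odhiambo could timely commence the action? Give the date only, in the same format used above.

August 4, 2019

The claim accrued on November 6, 2015 — the later of the August 14, 2014 act and the November 6, 2015 discovery.
The untolled deadline — 3 years after November 6, 2015 — is November 6, 2018.
Because the pending criminal prosecution ran from July 8, 2016 to April 5, 2017, the deadline is extended by 271 days to August 4, 2019.
By the time the written tolling agreement began on September 5, 2019, the limitation period had already expired on August 4, 2019; that interval cannot revive it.
None of the other events listed affects the running of the period under the stated rules.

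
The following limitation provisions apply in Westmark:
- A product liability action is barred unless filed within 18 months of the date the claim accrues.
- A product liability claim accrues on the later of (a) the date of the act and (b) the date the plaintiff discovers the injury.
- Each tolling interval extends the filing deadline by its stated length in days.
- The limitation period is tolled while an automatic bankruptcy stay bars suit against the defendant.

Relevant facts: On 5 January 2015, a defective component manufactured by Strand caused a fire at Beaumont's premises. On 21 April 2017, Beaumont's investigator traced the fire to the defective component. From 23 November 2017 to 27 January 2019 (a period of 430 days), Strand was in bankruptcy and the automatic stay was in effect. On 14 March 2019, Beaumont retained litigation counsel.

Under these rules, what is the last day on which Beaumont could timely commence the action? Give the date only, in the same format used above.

Because discovery on 21 April 2017 post-dates the 5 January 2015 act, accrual under the later-of rule falls on 21 April 2017.
The untolled deadline — 18 months after 21 April 2017 — is 21 October 2018.
The automatic bankruptcy stay from 23 November 2017 to 27 January 2019 tolled the period for 430 days, extending the deadline to 25 December 2019.
Nothing else in the chronology tolls or restarts the period.

25 December 2019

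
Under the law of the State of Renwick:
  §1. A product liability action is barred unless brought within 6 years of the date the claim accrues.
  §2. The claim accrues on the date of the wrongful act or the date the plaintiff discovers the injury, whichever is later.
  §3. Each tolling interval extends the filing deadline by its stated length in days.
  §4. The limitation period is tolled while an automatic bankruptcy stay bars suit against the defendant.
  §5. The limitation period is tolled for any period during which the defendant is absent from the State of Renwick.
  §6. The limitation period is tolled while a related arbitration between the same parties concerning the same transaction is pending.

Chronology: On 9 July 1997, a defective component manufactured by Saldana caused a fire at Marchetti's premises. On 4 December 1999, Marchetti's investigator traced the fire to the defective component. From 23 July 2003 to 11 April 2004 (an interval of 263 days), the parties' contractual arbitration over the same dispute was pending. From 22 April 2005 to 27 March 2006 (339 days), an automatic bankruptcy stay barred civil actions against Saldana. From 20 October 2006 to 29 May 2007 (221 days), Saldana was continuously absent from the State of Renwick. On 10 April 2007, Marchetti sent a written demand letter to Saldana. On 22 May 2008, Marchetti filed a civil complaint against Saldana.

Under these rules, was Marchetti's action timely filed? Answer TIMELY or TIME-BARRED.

TIME-BARRED

Taking the later of the act (9 July 1997) and discovery (4 December 1999), the claim accrued on 4 December 1999.
6 years from 4 December 1999 is 4 December 2005.
The period was tolled for 263 days by the pending related arbitration (23 July 2003 to 11 April 2004), pushing the deadline to 24 August 2006.
The period was tolled for 339 days by the automatic bankruptcy stay (22 April 2005 to 27 March 2006), pushing the deadline to 29 July 2007.
The defendant's absence from the jurisdiction from 20 October 2006 to 29 May 2007 tolled the period for 221 days, extending the deadline to 6 March 2008.
None of the other events listed affects the running of the period under the stated rules.
Filing on 22 May 2008 missed the 6 March 2008 deadline — the action is time-barred.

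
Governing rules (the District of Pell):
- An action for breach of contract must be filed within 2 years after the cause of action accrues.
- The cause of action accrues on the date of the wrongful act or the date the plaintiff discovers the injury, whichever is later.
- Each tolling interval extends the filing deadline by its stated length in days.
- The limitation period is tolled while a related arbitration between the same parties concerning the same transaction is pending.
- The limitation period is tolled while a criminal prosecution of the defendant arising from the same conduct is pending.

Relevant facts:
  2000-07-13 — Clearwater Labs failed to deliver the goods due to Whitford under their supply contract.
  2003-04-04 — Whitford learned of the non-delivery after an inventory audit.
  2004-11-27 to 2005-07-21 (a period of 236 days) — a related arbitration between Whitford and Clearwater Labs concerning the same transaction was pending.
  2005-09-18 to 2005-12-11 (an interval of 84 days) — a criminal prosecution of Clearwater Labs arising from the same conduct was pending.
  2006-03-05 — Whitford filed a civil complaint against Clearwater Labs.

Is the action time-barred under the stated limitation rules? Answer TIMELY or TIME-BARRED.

TIME-BARRED

The claim accrued on 2003-04-04 — the later of the 2000-07-13 act and the 2003-04-04 discovery.
The untolled deadline — 2 years after 2003-04-04 — is 2005-04-04.
Because the pending related arbitration ran from 2004-11-27 to 2005-07-21, the deadline is extended by 236 days to 2005-11-26.
The pending criminal prosecution from 2005-09-18 to 2005-12-11 tolled the period for 84 days, extending the deadline to 2006-02-18.
Filing on 2006-03-05 missed the 2006-02-18 deadline — the action is time-barred.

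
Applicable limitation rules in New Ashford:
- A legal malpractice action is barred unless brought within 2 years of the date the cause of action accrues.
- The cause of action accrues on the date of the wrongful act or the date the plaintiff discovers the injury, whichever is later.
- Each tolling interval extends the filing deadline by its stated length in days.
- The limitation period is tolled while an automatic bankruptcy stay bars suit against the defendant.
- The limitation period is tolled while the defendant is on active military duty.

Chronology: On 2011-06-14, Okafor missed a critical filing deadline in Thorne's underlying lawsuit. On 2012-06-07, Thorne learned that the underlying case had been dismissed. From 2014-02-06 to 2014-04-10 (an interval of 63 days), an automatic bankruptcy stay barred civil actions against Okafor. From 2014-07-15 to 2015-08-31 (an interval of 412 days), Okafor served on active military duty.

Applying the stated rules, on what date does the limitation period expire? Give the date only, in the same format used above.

The claim accrued on 2012-06-07 — the later of the 2011-06-14 act and the 2012-06-07 discovery.
2 years from 2012-06-07 is 2014-06-07.
The automatic bankruptcy stay from 2014-02-06 to 2014-04-10 tolled the period for 63 days, extending the deadline to 2014-08-09.
Because the defendant's active military service ran from 2014-07-15 to 2015-08-31, the deadline is extended by 412 days to 2015-09-25.

2015-09-25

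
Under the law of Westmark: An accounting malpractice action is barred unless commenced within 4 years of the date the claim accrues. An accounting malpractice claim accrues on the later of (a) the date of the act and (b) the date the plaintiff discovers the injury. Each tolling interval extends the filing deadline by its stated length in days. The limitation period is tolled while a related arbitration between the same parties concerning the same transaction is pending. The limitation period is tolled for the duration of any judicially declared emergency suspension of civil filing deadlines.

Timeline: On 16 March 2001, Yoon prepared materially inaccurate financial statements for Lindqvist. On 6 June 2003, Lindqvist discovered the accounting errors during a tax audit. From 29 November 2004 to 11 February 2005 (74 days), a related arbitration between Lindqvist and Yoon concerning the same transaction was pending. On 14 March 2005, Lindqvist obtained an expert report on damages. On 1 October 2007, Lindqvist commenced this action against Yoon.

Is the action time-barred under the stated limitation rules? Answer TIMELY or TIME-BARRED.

TIME-BARRED

Taking the later of the act (16 March 2001) and discovery (6 June 2003), the claim accrued on 6 June 2003.
Adding the 4 years base period to 6 June 2003 gives a deadline of 6 June 2007, before any tolling.
Because the pending related arbitration ran from 29 November 2004 to 11 February 2005, the deadline is extended by 74 days to 19 August 2007.
None of the other events listed affects the running of the period under the stated rules.
Lindqvist filed on 1 October 2007, after the 19 August 2007 deadline, so the action is time-barred.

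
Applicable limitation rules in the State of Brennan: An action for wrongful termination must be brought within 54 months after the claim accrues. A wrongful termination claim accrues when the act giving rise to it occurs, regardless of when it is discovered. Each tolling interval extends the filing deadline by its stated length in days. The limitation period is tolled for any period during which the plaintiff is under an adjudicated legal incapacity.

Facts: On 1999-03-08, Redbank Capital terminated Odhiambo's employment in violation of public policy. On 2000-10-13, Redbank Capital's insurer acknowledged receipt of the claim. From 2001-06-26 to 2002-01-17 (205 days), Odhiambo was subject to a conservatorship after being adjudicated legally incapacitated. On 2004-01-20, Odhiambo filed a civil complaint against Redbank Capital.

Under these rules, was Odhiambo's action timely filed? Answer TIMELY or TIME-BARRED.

TIMELY

The claim accrued on 1999-03-08, the date of the act.
The untolled deadline — 54 months after 1999-03-08 — is 2003-09-08.
The period was tolled for 205 days by the plaintiff's legal incapacity (2001-06-26 to 2002-01-17), pushing the deadline to 2004-03-31.
Nothing else in the chronology tolls or restarts the period.
The 2004-01-20 filing precedes the 2004-03-31 deadline; the claim is timely.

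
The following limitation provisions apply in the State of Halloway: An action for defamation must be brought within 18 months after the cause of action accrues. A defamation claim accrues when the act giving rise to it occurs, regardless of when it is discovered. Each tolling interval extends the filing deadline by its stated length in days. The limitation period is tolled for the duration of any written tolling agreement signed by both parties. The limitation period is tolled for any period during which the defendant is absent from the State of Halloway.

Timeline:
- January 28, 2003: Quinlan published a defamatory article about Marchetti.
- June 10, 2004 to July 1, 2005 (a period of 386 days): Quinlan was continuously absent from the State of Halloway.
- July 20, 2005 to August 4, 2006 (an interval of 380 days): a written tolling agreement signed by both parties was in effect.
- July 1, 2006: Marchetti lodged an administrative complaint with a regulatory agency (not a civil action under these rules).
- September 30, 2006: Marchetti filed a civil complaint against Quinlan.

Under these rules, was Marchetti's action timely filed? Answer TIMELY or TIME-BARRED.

The claim accrued on January 28, 2003, when the wrongful act occurred.
18 months from January 28, 2003 is July 28, 2004.
The period was tolled for 386 days by the defendant's absence from the jurisdiction (June 10, 2004 to July 1, 2005), pushing the deadline to August 18, 2005.
Because the written tolling agreement ran from July 20, 2005 to August 4, 2006, the deadline is extended by 380 days to September 2, 2006.
None of the other events listed affects the running of the period under the stated rules.
Filing on September 30, 2006 missed the September 2, 2006 deadline — the action is time-barred.

TIME-BARRED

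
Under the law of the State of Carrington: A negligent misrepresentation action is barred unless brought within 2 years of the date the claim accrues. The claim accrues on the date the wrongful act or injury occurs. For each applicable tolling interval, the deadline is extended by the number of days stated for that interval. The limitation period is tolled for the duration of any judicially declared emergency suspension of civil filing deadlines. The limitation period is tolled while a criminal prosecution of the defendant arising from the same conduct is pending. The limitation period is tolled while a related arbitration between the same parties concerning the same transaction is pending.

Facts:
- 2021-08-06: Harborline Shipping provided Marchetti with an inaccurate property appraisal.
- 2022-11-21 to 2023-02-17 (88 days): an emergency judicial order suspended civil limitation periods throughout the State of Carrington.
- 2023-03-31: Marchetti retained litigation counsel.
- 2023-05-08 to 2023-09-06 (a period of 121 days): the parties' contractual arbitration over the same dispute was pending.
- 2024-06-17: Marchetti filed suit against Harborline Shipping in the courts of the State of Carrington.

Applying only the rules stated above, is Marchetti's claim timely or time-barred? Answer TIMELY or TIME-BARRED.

TIME-BARRED

The claim accrued on 2021-08-06, when the wrongful act occurred.
2 years from 2021-08-06 is 2023-08-06.
The period was tolled for 88 days by the emergency suspension of filing deadlines (2022-11-21 to 2023-02-17), pushing the deadline to 2023-11-02.
Because the pending related arbitration ran from 2023-05-08 to 2023-09-06, the deadline is extended by 121 days to 2024-03-02.
Nothing else in the chronology tolls or restarts the period.
Filing on 2024-06-17 missed the 2024-03-02 deadline — the action is time-barred.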